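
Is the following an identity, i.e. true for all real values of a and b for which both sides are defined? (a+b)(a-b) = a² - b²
Claim: (a+b)(a-b) = a² - b².
Reasoning: Expand: (a+b)(a-b) = a² - ab + ba - b² = a² - b² (the cross terms cancel).
So the two sides agree for all real values of a and b for which both sides are defined.

Conclusion: Yes, this is an identity.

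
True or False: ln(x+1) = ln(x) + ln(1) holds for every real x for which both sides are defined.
Claim: ln(x+1) = ln(x) + ln(1).
Test a specific point where both sides are defined: x = 5.
LHS = ln(x+1) ≈ 1.7918
RHS = ln(x) + ln(1) ≈ 1.6094
Since 1.7918 ≠ 1.6094, the equation fails at this point, so it cannot hold for every real x for which both sides are defined.
ln(1) = 0, so the right side is just ln(x), which differs from ln(x+1).

Conclusion: False.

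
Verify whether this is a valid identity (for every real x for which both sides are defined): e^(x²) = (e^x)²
No, this is NOT an identity.

Claim: e^(x²) = (e^x)².
Test a specific point where both sides are defined: x = 3.
LHS = e^(x²) ≈ 8103.0839
RHS = (e^x)² ≈ 403.4288
Since 8103.0839 ≠ 403.4288, the equation fails at this point, so it cannot hold for every real x for which both sides are defined.
(e^x)² = e^(2x), and 2x ≠ x² in general.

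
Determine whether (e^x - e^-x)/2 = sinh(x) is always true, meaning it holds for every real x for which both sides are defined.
Claim: (e^x - e^-x)/2 = sinh(x).
Reasoning: This is exactly the definition of the hyperbolic sine: sinh(x) := (e^x - e^-x)/2.
So the two sides agree for every real x for which both sides are defined.

Conclusion: Yes, this is an identity.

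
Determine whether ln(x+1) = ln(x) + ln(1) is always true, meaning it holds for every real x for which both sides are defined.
Claim: ln(x+1) = ln(x) + ln(1).
Test a specific point where both sides are defined: x = 1.
LHS = ln(x+1) ≈ 0.6931
RHS = ln(x) + ln(1) ≈ 0.0000
Since 0.6931 ≠ 0.0000, the equation fails at this point, so it cannot hold for every real x for which both sides are defined.
ln(1) = 0, so the right side is just ln(x), which differs from ln(x+1).

Conclusion: No, this is NOT an identity.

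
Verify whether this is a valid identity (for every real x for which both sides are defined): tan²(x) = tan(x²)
No, this is NOT an identity.

Claim: tan²(x) = tan(x²).
Test a specific point where both sides are defined: x = 3π/4.
LHS = tan²(x) ≈ 1.0000
RHS = tan(x²) ≈ -0.8977
Since 1.0000 ≠ -0.8977, the equation fails at this point, so it cannot hold for every real x for which both sides are defined.
tan²(x) means (tan x)², squaring the output; tan(x²) squares the input. These are different functions.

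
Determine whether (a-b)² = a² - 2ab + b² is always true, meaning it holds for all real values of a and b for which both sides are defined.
Claim: (a-b)² = a² - 2ab + b².
Reasoning: Expand: (a-b)² = (a-b)(a-b) = a·a - a·b - b·a + b·b = a² - 2ab + b².
So the two sides agree for all real values of a and b for which both sides are defined.

Conclusion: Yes, this is an identity.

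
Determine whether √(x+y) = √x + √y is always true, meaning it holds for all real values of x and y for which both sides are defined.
Claim: √(x+y) = √x + √y.
Test a specific point where both sides are defined: x = 3/2, y = 3.
LHS = √(x+y) ≈ 2.1213
RHS = √x + √y ≈ 2.9568
Since 2.1213 ≠ 2.9568, the equation fails at this point, so it cannot hold for all real values of x and y for which both sides are defined.
Squaring the right side gives x + 2√(xy) + y, not x + y.

Conclusion: No, this is NOT an identity.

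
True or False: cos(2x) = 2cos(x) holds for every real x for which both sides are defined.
False.

Claim: cos(2x) = 2cos(x).
Test a specific point where both sides are defined: x = π/2.
LHS = cos(2x) ≈ -1.0000
RHS = 2cos(x) ≈ 0.0000
Since -1.0000 ≠ 0.0000, the equation fails at this point, so it cannot hold for every real x for which both sides are defined.
The correct double-angle formula is cos(2x) = cos²x - sin²x.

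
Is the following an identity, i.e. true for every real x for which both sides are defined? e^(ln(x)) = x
Claim: e^(ln(x)) = x.
Reasoning: For x > 0, ln(x) is by definition the exponent p such that e^p = x. Raising e to that exponent therefore returns x: e^(ln x) = x.
So the two sides agree for every real x for which both sides are defined.

Conclusion: Yes, this is an identity.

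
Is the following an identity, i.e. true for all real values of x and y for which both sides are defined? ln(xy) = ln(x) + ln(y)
Yes, this is an identity.

Claim: ln(xy) = ln(x) + ln(y).
Reasoning: Both sides are simultaneously defined only when x, y > 0. Write x = e^p, y = e^q (p = ln x, q = ln y). Then xy = e^p · e^q = e^(p+q), so ln(xy) = p + q = ln(x) + ln(y).
So the two sides agree for all real values of x and y for which both sides are defined.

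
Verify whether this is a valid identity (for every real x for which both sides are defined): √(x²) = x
Claim: √(x²) = x.
Test a specific point where both sides are defined: x = -3.
LHS = √(x²) ≈ 3.0000
RHS = x ≈ -3.0000
Since 3.0000 ≠ -3.0000, the equation fails at this point, so it cannot hold for every real x for which both sides are defined.
√(x²) = |x|, which differs from x whenever x < 0 (both sides are defined for every real x).

Conclusion: No, this is NOT an identity.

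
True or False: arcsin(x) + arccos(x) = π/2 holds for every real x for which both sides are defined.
Claim: arcsin(x) + arccos(x) = π/2.
Reasoning: Both sides are defined for -1 ≤ x ≤ 1. Let θ = arcsin(x), so sin θ = x and θ ∈ [-π/2, π/2]. Then cos(π/2 - θ) = sin θ = x and π/2 - θ ∈ [0, π], which is exactly the range of arccos, so arccos(x) = π/2 - θ. Adding: arcsin(x) + arccos(x) = θ + (π/2 - θ) = π/2.
So the two sides agree for every real x for which both sides are defined.

Conclusion: True.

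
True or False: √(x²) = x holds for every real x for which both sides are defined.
Claim: √(x²) = x.
Test a specific point where both sides are defined: x = -3.
LHS = √(x²) ≈ 3.0000
RHS = x ≈ -3.0000
Since 3.0000 ≠ -3.0000, the equation fails at this point, so it cannot hold for every real x for which both sides are defined.
√(x²) = |x|, which differs from x whenever x < 0 (both sides are defined for every real x).

Conclusion: False.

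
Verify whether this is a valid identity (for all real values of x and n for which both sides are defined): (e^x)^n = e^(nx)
Claim: (e^x)^n = e^(nx).
Reasoning: e^x is a positive real number, and for a positive base B and real exponent n, B^n = e^(n·ln B). With B = e^x, ln B = x, so (e^x)^n = e^(n·x).
So the two sides agree for all real values of x and n for which both sides are defined.

Conclusion: Yes, this is an identity.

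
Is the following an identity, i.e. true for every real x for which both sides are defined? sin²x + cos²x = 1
Claim: sin²x + cos²x = 1.
Reasoning: The point (cos x, sin x) lies on the unit circle X² + Y² = 1, so cos²x + sin²x = 1 for every real x.
So the two sides agree for every real x for which both sides are defined.

Conclusion: Yes, this is an identity.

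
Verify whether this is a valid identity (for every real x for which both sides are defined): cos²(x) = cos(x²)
No, this is NOT an identity.

Claim: cos²(x) = cos(x²).
Test a specific point where both sides are defined: x = π/4.
LHS = cos²(x) ≈ 0.5000
RHS = cos(x²) ≈ 0.8157
Since 0.5000 ≠ 0.8157, the equation fails at this point, so it cannot hold for every real x for which both sides are defined.
cos²(x) means (cos x)², squaring the output; cos(x²) squares the input. These are different functions.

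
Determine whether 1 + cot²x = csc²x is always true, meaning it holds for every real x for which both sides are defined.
Claim: 1 + cot²x = csc²x.
Reasoning: Start from sin²x + cos²x = 1 and divide every term by sin²x (allowed wherever cot x and csc x are defined): 1 + cot²x = 1/sin²x = csc²x.
So the two sides agree for every real x for which both sides are defined.

Conclusion: Yes, this is an identity.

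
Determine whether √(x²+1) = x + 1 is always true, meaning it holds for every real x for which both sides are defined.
Claim: √(x²+1) = x + 1.
Test a specific point where both sides are defined: x = 1/2.
LHS = √(x²+1) ≈ 1.1180
RHS = x + 1 ≈ 1.5000
Since 1.1180 ≠ 1.5000, the equation fails at this point, so it cannot hold for every real x for which both sides are defined.
(x+1)² = x² + 2x + 1 ≠ x² + 1 unless x = 0.

Conclusion: No, this is NOT an identity.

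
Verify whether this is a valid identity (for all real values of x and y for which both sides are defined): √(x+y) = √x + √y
Claim: √(x+y) = √x + √y.
Test a specific point where both sides are defined: x = 2, y = 1.
LHS = √(x+y) ≈ 1.7321
RHS = √x + √y ≈ 2.4142
Since 1.7321 ≠ 2.4142, the equation fails at this point, so it cannot hold for all real values of x and y for which both sides are defined.
Squaring the right side gives x + 2√(xy) + y, not x + y.

Conclusion: No, this is NOT an identity.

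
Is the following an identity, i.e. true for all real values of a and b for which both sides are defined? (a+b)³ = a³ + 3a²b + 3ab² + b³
Claim: (a+b)³ = a³ + 3a²b + 3ab² + b³.
Reasoning: (a+b)³ = (a+b)(a+b)² = (a+b)(a² + 2ab + b²) = a³ + 2a²b + ab² + a²b + 2ab² + b³ = a³ + 3a²b + 3ab² + b³.
So the two sides agree for all real values of a and b for which both sides are defined.

Conclusion: Yes, this is an identity.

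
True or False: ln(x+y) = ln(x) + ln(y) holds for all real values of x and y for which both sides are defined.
False.

Claim: ln(x+y) = ln(x) + ln(y).
Test a specific point where both sides are defined: x = 3/2, y = 1/2.
LHS = ln(x+y) ≈ 0.6931
RHS = ln(x) + ln(y) ≈ -0.2877
Since 0.6931 ≠ -0.2877, the equation fails at this point, so it cannot hold for all real values of x and y for which both sides are defined.
ln(x) + ln(y) = ln(xy), not ln(x+y).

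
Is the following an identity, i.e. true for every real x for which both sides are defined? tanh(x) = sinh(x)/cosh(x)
Yes, this is an identity.

Claim: tanh(x) = sinh(x)/cosh(x).
Reasoning: tanh(x) is defined as sinh(x)/cosh(x) = (e^x - e^-x)/(e^x + e^-x); cosh(x) ≥ 1 is never zero, so this holds for every real x.
So the two sides agree for every real x for which both sides are defined.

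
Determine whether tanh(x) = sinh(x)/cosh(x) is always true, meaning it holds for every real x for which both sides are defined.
Yes, this is an identity.

Claim: tanh(x) = sinh(x)/cosh(x).
Reasoning: tanh(x) is defined as sinh(x)/cosh(x) = (e^x - e^-x)/(e^x + e^-x); cosh(x) ≥ 1 is never zero, so this holds for every real x.
So the two sides agree for every real x for which both sides are defined.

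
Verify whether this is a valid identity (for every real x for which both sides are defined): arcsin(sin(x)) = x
Claim: arcsin(sin(x)) = x.
Test a specific point where both sides are defined: x = π.
LHS = arcsin(sin(x)) ≈ 0.0000
RHS = x ≈ 3.1416
Since 0.0000 ≠ 3.1416, the equation fails at this point, so it cannot hold for every real x for which both sides are defined.
arcsin only returns values in [-π/2, π/2], so arcsin(sin(x)) = x holds only for x in that interval, not for all real x.

Conclusion: No, this is NOT an identity.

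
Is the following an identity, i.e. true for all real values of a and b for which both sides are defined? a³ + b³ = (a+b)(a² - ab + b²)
Claim: a³ + b³ = (a+b)(a² - ab + b²).
Reasoning: Expand the right side: (a+b)(a² - ab + b²) = a³ - a²b + ab² + a²b - ab² + b³ = a³ + b³ (the middle terms cancel in pairs).
So the two sides agree for all real values of a and b for which both sides are defined.

Conclusion: Yes, this is an identity.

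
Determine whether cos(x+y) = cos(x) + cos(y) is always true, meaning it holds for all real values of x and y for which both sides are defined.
No, this is NOT an identity.

Claim: cos(x+y) = cos(x) + cos(y).
Test a specific point where both sides are defined: x = 2π/3, y = 2π/3.
LHS = cos(x+y) ≈ -0.5000
RHS = cos(x) + cos(y) ≈ -1.0000
Since -0.5000 ≠ -1.0000, the equation fails at this point, so it cannot hold for all real values of x and y for which both sides are defined.
The correct expansion is cos(x+y) = cos(x)cos(y) - sin(x)sin(y); cosine is not additive.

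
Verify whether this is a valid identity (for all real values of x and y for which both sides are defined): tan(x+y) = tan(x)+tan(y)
No, this is NOT an identity.

Claim: tan(x+y) = tan(x)+tan(y).
Test a specific point where both sides are defined: x = π/4, y = π/3.
LHS = tan(x+y) ≈ -3.7321
RHS = tan(x)+tan(y) ≈ 2.7321
Since -3.7321 ≠ 2.7321, the equation fails at this point, so it cannot hold for all real values of x and y for which both sides are defined.
The correct formula is tan(x+y) = (tan(x) + tan(y))/(1 - tan(x)tan(y)).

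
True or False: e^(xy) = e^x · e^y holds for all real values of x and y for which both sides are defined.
False.

Claim: e^(xy) = e^x · e^y.
Test a specific point where both sides are defined: x = 1, y = 3/2.
LHS = e^(xy) ≈ 4.4817
RHS = e^x · e^y ≈ 12.1825
Since 4.4817 ≠ 12.1825, the equation fails at this point, so it cannot hold for all real values of x and y for which both sides are defined.
e^x · e^y = e^(x+y), not e^(xy).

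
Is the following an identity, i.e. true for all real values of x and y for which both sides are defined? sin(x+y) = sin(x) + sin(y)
Claim: sin(x+y) = sin(x) + sin(y).
Test a specific point where both sides are defined: x = 3π/4, y = -π/3.
LHS = sin(x+y) ≈ 0.9659
RHS = sin(x) + sin(y) ≈ -0.1589
Since 0.9659 ≠ -0.1589, the equation fails at this point, so it cannot hold for all real values of x and y for which both sides are defined.
The correct expansion is sin(x+y) = sin(x)cos(y) + cos(x)sin(y); sine is not additive.

Conclusion: No, this is NOT an identity.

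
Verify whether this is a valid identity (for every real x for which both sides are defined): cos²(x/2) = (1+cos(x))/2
Claim: cos²(x/2) = (1+cos(x))/2.
Reasoning: Use cos(2θ) = 2cos²θ - 1 with θ = x/2: cos(x) = 2cos²(x/2) - 1. Solving for cos²(x/2) gives (1 + cos(x))/2.
So the two sides agree for every real x for which both sides are defined.

Conclusion: Yes, this is an identity.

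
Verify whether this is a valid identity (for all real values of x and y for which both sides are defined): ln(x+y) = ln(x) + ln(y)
No, this is NOT an identity.

Claim: ln(x+y) = ln(x) + ln(y).
Test a specific point where both sides are defined: x = 1, y = 1.
LHS = ln(x+y) ≈ 0.6931
RHS = ln(x) + ln(y) ≈ 0.0000
Since 0.6931 ≠ 0.0000, the equation fails at this point, so it cannot hold for all real values of x and y for which both sides are defined.
ln(x) + ln(y) = ln(xy), not ln(x+y).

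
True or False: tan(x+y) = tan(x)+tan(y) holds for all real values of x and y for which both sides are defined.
Claim: tan(x+y) = tan(x)+tan(y).
Test a specific point where both sides are defined: x = -π/6, y = 3π/4.
LHS = tan(x+y) ≈ -3.7321
RHS = tan(x)+tan(y) ≈ -1.5774
Since -3.7321 ≠ -1.5774, the equation fails at this point, so it cannot hold for all real values of x and y for which both sides are defined.
The correct formula is tan(x+y) = (tan(x) + tan(y))/(1 - tan(x)tan(y)).

Conclusion: False.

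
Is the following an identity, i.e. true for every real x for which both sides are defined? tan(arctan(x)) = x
Claim: tan(arctan(x)) = x.
Reasoning: For every real x, arctan(x) is by definition the angle in (-π/2, π/2) whose tangent equals x. Taking the tangent of that angle returns x.
So the two sides agree for every real x for which both sides are defined.

Conclusion: Yes, this is an identity.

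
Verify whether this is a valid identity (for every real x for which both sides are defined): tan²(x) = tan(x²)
Claim: tan²(x) = tan(x²).
Test a specific point where both sides are defined: x = -π/3.
LHS = tan²(x) ≈ 3.0000
RHS = tan(x²) ≈ 1.9485
Since 3.0000 ≠ 1.9485, the equation fails at this point, so it cannot hold for every real x for which both sides are defined.
tan²(x) means (tan x)², squaring the output; tan(x²) squares the input. These are different functions.

Conclusion: No, this is NOT an identity.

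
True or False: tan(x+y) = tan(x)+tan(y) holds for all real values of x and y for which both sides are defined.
False.

Claim: tan(x+y) = tan(x)+tan(y).
Test a specific point where both sides are defined: x = π/4, y = -π/6.
LHS = tan(x+y) ≈ 0.2679
RHS = tan(x)+tan(y) ≈ 0.4226
Since 0.2679 ≠ 0.4226, the equation fails at this point, so it cannot hold for all real values of x and y for which both sides are defined.
The correct formula is tan(x+y) = (tan(x) + tan(y))/(1 - tan(x)tan(y)).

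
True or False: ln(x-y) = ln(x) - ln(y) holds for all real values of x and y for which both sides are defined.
Claim: ln(x-y) = ln(x) - ln(y).
Test a specific point where both sides are defined: x = 5, y = 4.
LHS = ln(x-y) ≈ 0.0000
RHS = ln(x) - ln(y) ≈ 0.2231
Since 0.0000 ≠ 0.2231, the equation fails at this point, so it cannot hold for all real values of x and y for which both sides are defined.
ln(x) - ln(y) = ln(x/y), not ln(x-y).

Conclusion: False.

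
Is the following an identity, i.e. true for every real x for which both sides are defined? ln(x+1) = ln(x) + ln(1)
Claim: ln(x+1) = ln(x) + ln(1).
Test a specific point where both sides are defined: x = 5.
LHS = ln(x+1) ≈ 1.7918
RHS = ln(x) + ln(1) ≈ 1.6094
Since 1.7918 ≠ 1.6094, the equation fails at this point, so it cannot hold for every real x for which both sides are defined.
ln(1) = 0, so the right side is just ln(x), which differs from ln(x+1).

Conclusion: No, this is NOT an identity.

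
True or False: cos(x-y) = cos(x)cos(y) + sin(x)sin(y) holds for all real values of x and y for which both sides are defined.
True.

Claim: cos(x-y) = cos(x)cos(y) + sin(x)sin(y).
Reasoning: Replace y by -y in cos(x+y) = cos(x)cos(y) - sin(x)sin(y) and use cos(-y) = cos(y), sin(-y) = -sin(y): cos(x-y) = cos(x)cos(y) + sin(x)sin(y).
So the two sides agree for all real values of x and y for which both sides are defined.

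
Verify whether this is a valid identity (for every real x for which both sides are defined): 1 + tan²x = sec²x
Claim: 1 + tan²x = sec²x.
Reasoning: Start from sin²x + cos²x = 1 and divide every term by cos²x (allowed wherever tan x and sec x are defined): tan²x + 1 = 1/cos²x = sec²x.
So the two sides agree for every real x for which both sides are defined.

Conclusion: Yes, this is an identity.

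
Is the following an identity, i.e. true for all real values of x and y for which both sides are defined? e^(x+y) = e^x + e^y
Claim: e^(x+y) = e^x + e^y.
Test a specific point where both sides are defined: x = -1, y = -2.
LHS = e^(x+y) ≈ 0.0498
RHS = e^x + e^y ≈ 0.5032
Since 0.0498 ≠ 0.5032, the equation fails at this point, so it cannot hold for all real values of x and y for which both sides are defined.
The correct rule is e^(x+y) = e^x · e^y (a product, not a sum).

Conclusion: No, this is NOT an identity.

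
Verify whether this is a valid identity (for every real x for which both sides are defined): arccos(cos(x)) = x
Claim: arccos(cos(x)) = x.
Test a specific point where both sides are defined: x = -π/2.
LHS = arccos(cos(x)) ≈ 1.5708
RHS = x ≈ -1.5708
Since 1.5708 ≠ -1.5708, the equation fails at this point, so it cannot hold for every real x for which both sides are defined.
arccos only returns values in [0, π], so arccos(cos(x)) = x holds only for x in that interval, not for all real x.

Conclusion: No, this is NOT an identity.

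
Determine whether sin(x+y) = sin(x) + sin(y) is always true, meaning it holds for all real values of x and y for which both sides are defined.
Claim: sin(x+y) = sin(x) + sin(y).
Test a specific point where both sides are defined: x = π/4, y = 3π/4.
LHS = sin(x+y) ≈ 0.0000
RHS = sin(x) + sin(y) ≈ 1.4142
Since 0.0000 ≠ 1.4142, the equation fails at this point, so it cannot hold for all real values of x and y for which both sides are defined.
The correct expansion is sin(x+y) = sin(x)cos(y) + cos(x)sin(y); sine is not additive.

Conclusion: No, this is NOT an identity.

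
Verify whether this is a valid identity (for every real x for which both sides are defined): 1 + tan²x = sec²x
Claim: 1 + tan²x = sec²x.
Reasoning: Start from sin²x + cos²x = 1 and divide every term by cos²x (allowed wherever tan x and sec x are defined): tan²x + 1 = 1/cos²x = sec²x.
So the two sides agree for every real x for which both sides are defined.

Conclusion: Yes, this is an identity.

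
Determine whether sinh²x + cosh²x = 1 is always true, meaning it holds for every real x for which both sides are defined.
Claim: sinh²x + cosh²x = 1.
Test a specific point where both sides are defined: x = -3.
LHS = sinh²x + cosh²x ≈ 201.7156
RHS = 1 ≈ 1.0000
Since 201.7156 ≠ 1.0000, the equation fails at this point, so it cannot hold for every real x for which both sides are defined.
The correct hyperbolic identity is cosh²x - sinh²x = 1 (a difference); the sum sinh²x + cosh²x equals cosh(2x).

Conclusion: No, this is NOT an identity.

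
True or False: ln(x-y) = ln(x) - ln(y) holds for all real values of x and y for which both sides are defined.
Claim: ln(x-y) = ln(x) - ln(y).
Test a specific point where both sides are defined: x = 4, y = 1.
LHS = ln(x-y) ≈ 1.0986
RHS = ln(x) - ln(y) ≈ 1.3863
Since 1.0986 ≠ 1.3863, the equation fails at this point, so it cannot hold for all real values of x and y for which both sides are defined.
ln(x) - ln(y) = ln(x/y), not ln(x-y).

Conclusion: False.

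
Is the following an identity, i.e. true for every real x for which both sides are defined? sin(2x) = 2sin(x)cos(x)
Yes, this is an identity.

Claim: sin(2x) = 2sin(x)cos(x).
Reasoning: Put y = x in the addition formula sin(x+y) = sin(x)cos(y) + cos(x)sin(y): sin(2x) = sin(x)cos(x) + cos(x)sin(x) = 2sin(x)cos(x).
So the two sides agree for every real x for which both sides are defined.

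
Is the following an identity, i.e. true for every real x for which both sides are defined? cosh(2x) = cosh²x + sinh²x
Claim: cosh(2x) = cosh²x + sinh²x.
Reasoning: cosh²x = (e^(2x) + 2 + e^(-2x))/4 and sinh²x = (e^(2x) - 2 + e^(-2x))/4. Adding gives (2e^(2x) + 2e^(-2x))/4 = (e^(2x) + e^(-2x))/2 = cosh(2x).
So the two sides agree for every real x for which both sides are defined.

Conclusion: Yes, this is an identity.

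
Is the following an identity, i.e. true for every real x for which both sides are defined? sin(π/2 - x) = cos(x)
Yes, this is an identity.

Claim: sin(π/2 - x) = cos(x).
Reasoning: Use sin(u - v) = sin(u)cos(v) - cos(u)sin(v) with u = π/2, v = x: sin(π/2)cos(x) - cos(π/2)sin(x) = 1·cos(x) - 0·sin(x) = cos(x).
So the two sides agree for every real x for which both sides are defined.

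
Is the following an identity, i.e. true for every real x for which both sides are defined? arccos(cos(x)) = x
No, this is NOT an identity.

Claim: arccos(cos(x)) = x.
Test a specific point where both sides are defined: x = -π/6.
LHS = arccos(cos(x)) ≈ 0.5236
RHS = x ≈ -0.5236
Since 0.5236 ≠ -0.5236, the equation fails at this point, so it cannot hold for every real x for which both sides are defined.
arccos only returns values in [0, π], so arccos(cos(x)) = x holds only for x in that interval, not for all real x.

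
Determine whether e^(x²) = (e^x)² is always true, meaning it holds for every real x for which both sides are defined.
Claim: e^(x²) = (e^x)².
Test a specific point where both sides are defined: x = 1.
LHS = e^(x²) ≈ 2.7183
RHS = (e^x)² ≈ 7.3891
Since 2.7183 ≠ 7.3891, the equation fails at this point, so it cannot hold for every real x for which both sides are defined.
(e^x)² = e^(2x), and 2x ≠ x² in general.

Conclusion: No, this is NOT an identity.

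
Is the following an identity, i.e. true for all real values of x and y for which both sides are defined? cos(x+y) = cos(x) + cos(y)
Claim: cos(x+y) = cos(x) + cos(y).
Test a specific point where both sides are defined: x = π/6, y = π/6.
LHS = cos(x+y) ≈ 0.5000
RHS = cos(x) + cos(y) ≈ 1.7321
Since 0.5000 ≠ 1.7321, the equation fails at this point, so it cannot hold for all real values of x and y for which both sides are defined.
The correct expansion is cos(x+y) = cos(x)cos(y) - sin(x)sin(y); cosine is not additive.

Conclusion: No, this is NOT an identity.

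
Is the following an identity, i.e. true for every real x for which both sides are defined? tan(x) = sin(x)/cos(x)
Yes, this is an identity.

Claim: tan(x) = sin(x)/cos(x).
Reasoning: For an angle x whose terminal point on the unit circle is (cos x, sin x), tan(x) is defined as the ratio (second coordinate)/(first coordinate) = sin(x)/cos(x), wherever cos(x) ≠ 0.
So the two sides agree for every real x for which both sides are defined.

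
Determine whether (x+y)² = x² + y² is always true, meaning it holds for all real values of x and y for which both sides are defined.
No, this is NOT an identity.

Claim: (x+y)² = x² + y².
Test a specific point where both sides are defined: x = -1, y = -1.
LHS = (x+y)² ≈ 4.0000
RHS = x² + y² ≈ 2.0000
Since 4.0000 ≠ 2.0000, the equation fails at this point, so it cannot hold for all real values of x and y for which both sides are defined.
The correct expansion is (x+y)² = x² + 2xy + y²; the cross term 2xy is missing.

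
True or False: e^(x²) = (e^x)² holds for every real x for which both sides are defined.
Claim: e^(x²) = (e^x)².
Test a specific point where both sides are defined: x = 3.
LHS = e^(x²) ≈ 8103.0839
RHS = (e^x)² ≈ 403.4288
Since 8103.0839 ≠ 403.4288, the equation fails at this point, so it cannot hold for every real x for which both sides are defined.
(e^x)² = e^(2x), and 2x ≠ x² in general.

Conclusion: False.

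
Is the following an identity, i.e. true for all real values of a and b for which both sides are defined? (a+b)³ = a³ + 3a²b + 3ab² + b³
Yes, this is an identity.

Claim: (a+b)³ = a³ + 3a²b + 3ab² + b³.
Reasoning: (a+b)³ = (a+b)(a+b)² = (a+b)(a² + 2ab + b²) = a³ + 2a²b + ab² + a²b + 2ab² + b³ = a³ + 3a²b + 3ab² + b³.
So the two sides agree for all real values of a and b for which both sides are defined.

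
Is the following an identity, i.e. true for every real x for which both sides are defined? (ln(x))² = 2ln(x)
No, this is NOT an identity.

Claim: (ln(x))² = 2ln(x).
Test a specific point where both sides are defined: x = 5.
LHS = (ln(x))² ≈ 2.5903
RHS = 2ln(x) ≈ 3.2189
Since 2.5903 ≠ 3.2189, the equation fails at this point, so it cannot hold for every real x for which both sides are defined.
2ln(x) equals ln(x²), which is not the same as (ln x)².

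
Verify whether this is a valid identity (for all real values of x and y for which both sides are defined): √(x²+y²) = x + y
No, this is NOT an identity.

Claim: √(x²+y²) = x + y.
Test a specific point where both sides are defined: x = 3/2, y = 2.
LHS = √(x²+y²) ≈ 2.5000
RHS = x + y ≈ 3.5000
Since 2.5000 ≠ 3.5000, the equation fails at this point, so it cannot hold for all real values of x and y for which both sides are defined.
(x+y)² = x² + 2xy + y², not x² + y², so the square root does not split this way.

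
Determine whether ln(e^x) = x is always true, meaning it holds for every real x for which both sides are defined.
Yes, this is an identity.

Claim: ln(e^x) = x.
Reasoning: ln is the inverse of the exponential: ln(e^x) asks for the exponent p with e^p = e^x, and since e^p is one-to-one that exponent is p = x.
So the two sides agree for every real x for which both sides are defined.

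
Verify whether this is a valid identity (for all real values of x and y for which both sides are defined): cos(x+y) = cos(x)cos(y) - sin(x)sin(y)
Yes, this is an identity.

Claim: cos(x+y) = cos(x)cos(y) - sin(x)sin(y).
Reasoning: By Euler's formula e^(i(x+y)) = e^(ix)·e^(iy) = (cos x + i·sin x)(cos y + i·sin y). The real part of the left side is cos(x+y); the real part of the product is cos(x)cos(y) - sin(x)sin(y) (since i·i = -1).
So the two sides agree for all real values of x and y for which both sides are defined.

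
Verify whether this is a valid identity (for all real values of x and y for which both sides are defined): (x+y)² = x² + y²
No, this is NOT an identity.

Claim: (x+y)² = x² + y².
Test a specific point where both sides are defined: x = 2, y = 3/2.
LHS = (x+y)² ≈ 12.2500
RHS = x² + y² ≈ 6.2500
Since 12.2500 ≠ 6.2500, the equation fails at this point, so it cannot hold for all real values of x and y for which both sides are defined.
The correct expansion is (x+y)² = x² + 2xy + y²; the cross term 2xy is missing.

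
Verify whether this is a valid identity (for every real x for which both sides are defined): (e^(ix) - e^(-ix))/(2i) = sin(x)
Claim: (e^(ix) - e^(-ix))/(2i) = sin(x).
Reasoning: By Euler's formula e^(ix) = cos(x) + i·sin(x) and e^(-ix) = cos(x) - i·sin(x). Subtracting cancels the cosine terms: e^(ix) - e^(-ix) = 2i·sin(x); divide by 2i.
So the two sides agree for every real x for which both sides are defined.

Conclusion: Yes, this is an identity.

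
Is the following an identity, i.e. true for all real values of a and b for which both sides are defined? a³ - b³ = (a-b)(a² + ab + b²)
Claim: a³ - b³ = (a-b)(a² + ab + b²).
Reasoning: Expand the right side: (a-b)(a² + ab + b²) = a³ + a²b + ab² - a²b - ab² - b³ = a³ - b³ (the middle terms cancel in pairs).
So the two sides agree for all real values of a and b for which both sides are defined.

Conclusion: Yes, this is an identity.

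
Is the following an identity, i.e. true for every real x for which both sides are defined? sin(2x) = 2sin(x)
Claim: sin(2x) = 2sin(x).
Test a specific point where both sides are defined: x = 3π/4.
LHS = sin(2x) ≈ -1.0000
RHS = 2sin(x) ≈ 1.4142
Since -1.0000 ≠ 1.4142, the equation fails at this point, so it cannot hold for every real x for which both sides are defined.
The correct double-angle formula is sin(2x) = 2sin(x)cos(x).

Conclusion: No, this is NOT an identity.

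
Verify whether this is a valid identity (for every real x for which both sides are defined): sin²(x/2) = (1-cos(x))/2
Yes, this is an identity.

Claim: sin²(x/2) = (1-cos(x))/2.
Reasoning: Use cos(2θ) = 1 - 2sin²θ with θ = x/2: cos(x) = 1 - 2sin²(x/2). Solving for sin²(x/2) gives (1 - cos(x))/2.
So the two sides agree for every real x for which both sides are defined.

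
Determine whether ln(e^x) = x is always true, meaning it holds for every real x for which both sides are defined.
Yes, this is an identity.

Claim: ln(e^x) = x.
Reasoning: ln is the inverse of the exponential: ln(e^x) asks for the exponent p with e^p = e^x, and since e^p is one-to-one that exponent is p = x.
So the two sides agree for every real x for which both sides are defined.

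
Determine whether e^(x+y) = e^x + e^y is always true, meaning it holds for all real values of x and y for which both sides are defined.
Claim: e^(x+y) = e^x + e^y.
Test a specific point where both sides are defined: x = -3, y = 5.
LHS = e^(x+y) ≈ 7.3891
RHS = e^x + e^y ≈ 148.4629
Since 7.3891 ≠ 148.4629, the equation fails at this point, so it cannot hold for all real values of x and y for which both sides are defined.
The correct rule is e^(x+y) = e^x · e^y (a product, not a sum).

Conclusion: No, this is NOT an identity.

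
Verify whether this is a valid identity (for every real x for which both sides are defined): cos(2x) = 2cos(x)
Claim: cos(2x) = 2cos(x).
Test a specific point where both sides are defined: x = -π/4.
LHS = cos(2x) ≈ 0.0000
RHS = 2cos(x) ≈ 1.4142
Since 0.0000 ≠ 1.4142, the equation fails at this point, so it cannot hold for every real x for which both sides are defined.
The correct double-angle formula is cos(2x) = cos²x - sin²x.

Conclusion: No, this is NOT an identity.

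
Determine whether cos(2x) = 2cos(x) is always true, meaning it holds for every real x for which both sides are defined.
Claim: cos(2x) = 2cos(x).
Test a specific point where both sides are defined: x = π/4.
LHS = cos(2x) ≈ 0.0000
RHS = 2cos(x) ≈ 1.4142
Since 0.0000 ≠ 1.4142, the equation fails at this point, so it cannot hold for every real x for which both sides are defined.
The correct double-angle formula is cos(2x) = cos²x - sin²x.

Conclusion: No, this is NOT an identity.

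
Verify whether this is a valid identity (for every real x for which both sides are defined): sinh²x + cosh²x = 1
No, this is NOT an identity.

Claim: sinh²x + cosh²x = 1.
Test a specific point where both sides are defined: x = 3/2.
LHS = sinh²x + cosh²x ≈ 10.0677
RHS = 1 ≈ 1.0000
Since 10.0677 ≠ 1.0000, the equation fails at this point, so it cannot hold for every real x for which both sides are defined.
The correct hyperbolic identity is cosh²x - sinh²x = 1 (a difference); the sum sinh²x + cosh²x equals cosh(2x).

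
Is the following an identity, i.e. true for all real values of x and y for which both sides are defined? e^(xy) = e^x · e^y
No, this is NOT an identity.

Claim: e^(xy) = e^x · e^y.
Test a specific point where both sides are defined: x = 1, y = 3.
LHS = e^(xy) ≈ 20.0855
RHS = e^x · e^y ≈ 54.5982
Since 20.0855 ≠ 54.5982, the equation fails at this point, so it cannot hold for all real values of x and y for which both sides are defined.
e^x · e^y = e^(x+y), not e^(xy).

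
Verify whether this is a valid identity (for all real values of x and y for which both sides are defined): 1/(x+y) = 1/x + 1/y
No, this is NOT an identity.

Claim: 1/(x+y) = 1/x + 1/y.
Test a specific point where both sides are defined: x = 3/2, y = 3/2.
LHS = 1/(x+y) ≈ 0.3333
RHS = 1/x + 1/y ≈ 1.3333
Since 0.3333 ≠ 1.3333, the equation fails at this point, so it cannot hold for all real values of x and y for which both sides are defined.
1/x + 1/y = (x+y)/(xy), which is not 1/(x+y).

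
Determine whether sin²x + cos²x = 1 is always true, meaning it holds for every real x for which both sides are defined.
Yes, this is an identity.

Claim: sin²x + cos²x = 1.
Reasoning: The point (cos x, sin x) lies on the unit circle X² + Y² = 1, so cos²x + sin²x = 1 for every real x.
So the two sides agree for every real x for which both sides are defined.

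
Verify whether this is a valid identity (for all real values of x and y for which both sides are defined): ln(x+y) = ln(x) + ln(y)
Claim: ln(x+y) = ln(x) + ln(y).
Test a specific point where both sides are defined: x = 2, y = 3/2.
LHS = ln(x+y) ≈ 1.2528
RHS = ln(x) + ln(y) ≈ 1.0986
Since 1.2528 ≠ 1.0986, the equation fails at this point, so it cannot hold for all real values of x and y for which both sides are defined.
ln(x) + ln(y) = ln(xy), not ln(x+y).

Conclusion: No, this is NOT an identity.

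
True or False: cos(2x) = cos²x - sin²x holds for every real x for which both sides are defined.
Claim: cos(2x) = cos²x - sin²x.
Reasoning: Put y = x in the addition formula cos(x+y) = cos(x)cos(y) - sin(x)sin(y): cos(2x) = cos²x - sin²x.
So the two sides agree for every real x for which both sides are defined.

Conclusion: True.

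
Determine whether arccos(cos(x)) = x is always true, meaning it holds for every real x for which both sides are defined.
No, this is NOT an identity.

Claim: arccos(cos(x)) = x.
Test a specific point where both sides are defined: x = -π/6.
LHS = arccos(cos(x)) ≈ 0.5236
RHS = x ≈ -0.5236
Since 0.5236 ≠ -0.5236, the equation fails at this point, so it cannot hold for every real x for which both sides are defined.
arccos only returns values in [0, π], so arccos(cos(x)) = x holds only for x in that interval, not for all real x.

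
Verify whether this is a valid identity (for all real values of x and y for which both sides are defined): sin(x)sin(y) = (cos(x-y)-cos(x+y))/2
Yes, this is an identity.

Claim: sin(x)sin(y) = (cos(x-y)-cos(x+y))/2.
Reasoning: cos(x-y) = cos(x)cos(y) + sin(x)sin(y) and cos(x+y) = cos(x)cos(y) - sin(x)sin(y). Subtracting, cos(x-y) - cos(x+y) = 2sin(x)sin(y); divide by 2.
So the two sides agree for all real values of x and y for which both sides are defined.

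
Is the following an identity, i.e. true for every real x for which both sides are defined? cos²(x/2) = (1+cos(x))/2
Yes, this is an identity.

Claim: cos²(x/2) = (1+cos(x))/2.
Reasoning: Use cos(2θ) = 2cos²θ - 1 with θ = x/2: cos(x) = 2cos²(x/2) - 1. Solving for cos²(x/2) gives (1 + cos(x))/2.
So the two sides agree for every real x for which both sides are defined.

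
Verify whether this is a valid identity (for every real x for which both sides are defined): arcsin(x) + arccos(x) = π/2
Claim: arcsin(x) + arccos(x) = π/2.
Reasoning: Both sides are defined for -1 ≤ x ≤ 1. Let θ = arcsin(x), so sin θ = x and θ ∈ [-π/2, π/2]. Then cos(π/2 - θ) = sin θ = x and π/2 - θ ∈ [0, π], which is exactly the range of arccos, so arccos(x) = π/2 - θ. Adding: arcsin(x) + arccos(x) = θ + (π/2 - θ) = π/2.
So the two sides agree for every real x for which both sides are defined.

Conclusion: Yes, this is an identity.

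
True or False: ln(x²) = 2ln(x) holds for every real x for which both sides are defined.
Claim: ln(x²) = 2ln(x).
Reasoning: The right side requires x > 0. For x > 0, x² = (e^(ln x))² = e^(2ln x), so ln(x²) = 2ln(x). (For x < 0 the right side is undefined, so those values are outside the claim.)
So the two sides agree for every real x for which both sides are defined.

Conclusion: True.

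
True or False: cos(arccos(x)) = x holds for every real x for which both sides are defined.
True.

Claim: cos(arccos(x)) = x.
Reasoning: For -1 ≤ x ≤ 1 (where arccos is defined), arccos(x) is by definition an angle whose cosine equals x. Taking the cosine of that angle returns x. (Note the other order, arccos(cos x) = x, is NOT an identity.)
So the two sides agree for every real x for which both sides are defined.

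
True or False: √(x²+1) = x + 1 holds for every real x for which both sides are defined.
Claim: √(x²+1) = x + 1.
Test a specific point where both sides are defined: x = 2.
LHS = √(x²+1) ≈ 2.2361
RHS = x + 1 ≈ 3.0000
Since 2.2361 ≠ 3.0000, the equation fails at this point, so it cannot hold for every real x for which both sides are defined.
(x+1)² = x² + 2x + 1 ≠ x² + 1 unless x = 0.

Conclusion: False.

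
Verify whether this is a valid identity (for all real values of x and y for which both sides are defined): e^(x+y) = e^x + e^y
No, this is NOT an identity.

Claim: e^(x+y) = e^x + e^y.
Test a specific point where both sides are defined: x = -3, y = -3.
LHS = e^(x+y) ≈ 0.0025
RHS = e^x + e^y ≈ 0.0996
Since 0.0025 ≠ 0.0996, the equation fails at this point, so it cannot hold for all real values of x and y for which both sides are defined.
The correct rule is e^(x+y) = e^x · e^y (a product, not a sum).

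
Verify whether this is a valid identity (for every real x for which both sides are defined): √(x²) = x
Claim: √(x²) = x.
Test a specific point where both sides are defined: x = -1.
LHS = √(x²) ≈ 1.0000
RHS = x ≈ -1.0000
Since 1.0000 ≠ -1.0000, the equation fails at this point, so it cannot hold for every real x for which both sides are defined.
√(x²) = |x|, which differs from x whenever x < 0 (both sides are defined for every real x).

Conclusion: No, this is NOT an identity.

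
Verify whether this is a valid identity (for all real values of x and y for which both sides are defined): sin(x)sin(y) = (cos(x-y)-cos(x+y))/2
Claim: sin(x)sin(y) = (cos(x-y)-cos(x+y))/2.
Reasoning: cos(x-y) = cos(x)cos(y) + sin(x)sin(y) and cos(x+y) = cos(x)cos(y) - sin(x)sin(y). Subtracting, cos(x-y) - cos(x+y) = 2sin(x)sin(y); divide by 2.
So the two sides agree for all real values of x and y for which both sides are defined.

Conclusion: Yes, this is an identity.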